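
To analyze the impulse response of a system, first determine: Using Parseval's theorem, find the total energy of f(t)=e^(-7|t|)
Parseval's theorem: E = integral |f(t)|^2 dt = (1/2pi) integral |F(omega)|^2 domega
E = integral_{-inf}^{inf} e^(-14|t|) dt = 2 * integral_0^inf e^(-14t) dt = 2/(2 * 7) = 1/7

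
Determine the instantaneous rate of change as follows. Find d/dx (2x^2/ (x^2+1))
Quotient rule: (f/g)' = (f'g - fg')/g²
f = 2x^2, f' = 4x
g = x^2 + 1, g' = 2x

Answer: (4x·(x^2 + 1) - 4x^3)/(x^2 + 1)²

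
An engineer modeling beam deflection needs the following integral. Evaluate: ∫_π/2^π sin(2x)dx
Antiderivative: -cos(2x)/2
Evaluate at bounds: [-cos(2·π)/2] - [-cos(2·π/2)/2]
=(-(1) + (-1))/2=-1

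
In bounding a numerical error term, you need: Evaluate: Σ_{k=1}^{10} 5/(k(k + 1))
Partial fractions: 5/(k(k+1))=5/k - 5/(k+1)
Telescoping sum: 5(1-1/11)=5·10/11

Answer: 50/11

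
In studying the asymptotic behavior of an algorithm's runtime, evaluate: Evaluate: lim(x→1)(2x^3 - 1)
Polynomial is continuous, so substitute x=1:
2·1^3 - 1=1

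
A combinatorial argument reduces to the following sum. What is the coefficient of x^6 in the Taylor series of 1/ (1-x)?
1/(1-x)=Σ x^n for |x|<1
All coefficients are 1

Answer: 1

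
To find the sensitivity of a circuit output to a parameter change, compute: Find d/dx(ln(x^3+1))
Chain rule: d/dx[ln(u)]=u'/u where u=x^3 + 1
u'=3x^2

Answer: (3x^2)/(x^3 + 1)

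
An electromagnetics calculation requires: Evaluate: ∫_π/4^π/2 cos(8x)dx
Antiderivative: sin(8x)/8
Evaluate at bounds: [sin(8·π/2)/8] - [sin(8·π/4)/8]
=((0) - (0))/8=0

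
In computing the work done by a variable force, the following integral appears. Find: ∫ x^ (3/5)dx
Power rule: ∫ x^(3/5) dx=x^(8/5)/(8/5) + C

Answer: (5/8)·x^(8/5) + C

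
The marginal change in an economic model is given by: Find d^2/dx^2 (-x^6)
Apply power rule 2 times:
d^1: -6x^5
d^2: -30x^4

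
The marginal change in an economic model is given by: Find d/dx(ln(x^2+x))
Chain rule: d/dx[ln(u)]=u'/u where u=x^2+x
u'=2x+1

Answer: (2x+1)/(x^2+x)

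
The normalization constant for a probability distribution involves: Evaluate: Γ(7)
Γ(n)=(n-1)! for positive integers
Γ(7)=6!=720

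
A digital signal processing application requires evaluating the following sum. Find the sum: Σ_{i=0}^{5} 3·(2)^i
Geometric series: S=a(1 - r^n)/(1 - r)
a=3, r=2, n=6
S=3(1 - 64)/-1=189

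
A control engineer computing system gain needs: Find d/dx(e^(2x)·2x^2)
Product rule: (fg)'=f'g+fg'
f=e^(2x), f'=2·e^(2x)
g=2x^2, g'=4x

Answer: 4·e^(2x)·x^2+4·e^(2x)·x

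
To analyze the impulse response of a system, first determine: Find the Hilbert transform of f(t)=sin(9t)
The Hilbert transform shifts each frequency component by -pi/2.
H{sin(wt)} = -cos(wt)
With w = 9: H{sin(9t)} = -cos(9t)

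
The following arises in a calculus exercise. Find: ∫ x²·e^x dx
Integration by parts twice:
First: u = x², dv = e^x dx => x²e^x - 2∫ xe^x dx
Second: u = x, dv = e^x dx => xe^x - e^x
Combining: x²e^x - 2xe^x+2e^x+C

Answer: e^x(x² - 2x+2)+C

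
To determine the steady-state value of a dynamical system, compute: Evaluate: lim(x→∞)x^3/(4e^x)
Apply L'Hôpital 3 times (∞/∞ each time):
Eventually get 3!/(4e^x) → 0

Answer: 0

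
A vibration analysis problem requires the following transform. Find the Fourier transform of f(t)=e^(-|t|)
Using the standard pair: F{e^(-a|t|)}=2a/(a^2 + omega^2)
With a=1: F(omega)=2/(1 + omega^2)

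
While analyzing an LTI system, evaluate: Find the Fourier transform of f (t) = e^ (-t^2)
The Fourier transform of a Gaussian e^(-t^2) is sqrt(pi)*e^(-omega^2/4).
With a=1: F(omega)=sqrt(pi)*e^(-omega^2/4)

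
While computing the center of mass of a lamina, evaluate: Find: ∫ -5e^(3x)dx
Since d/dx[e^(3x)]=3e^(3x), we get -5/3 e^(3x)+C

Answer: (-5/3)e^(3x)+C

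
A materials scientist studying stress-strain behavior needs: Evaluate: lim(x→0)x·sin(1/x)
Squeeze theorem: -|x| ≤ x·sin(1/x) ≤ |x|
Since x → 0 as x → 0, by squeeze theorem the limit is 0

Answer: 0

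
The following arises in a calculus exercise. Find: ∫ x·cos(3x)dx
By parts: u = x, dv = cos(3x) dx
du = dx, v = sin(3x)/3
= x·sin(3x)/3 + cos(3x)/3² + C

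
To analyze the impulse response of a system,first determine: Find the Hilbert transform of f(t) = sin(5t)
The Hilbert transform shifts each frequency component by -pi/2.
H{sin(wt)}=-cos(wt)
With w=5: H{sin(5t)}=-cos(5t)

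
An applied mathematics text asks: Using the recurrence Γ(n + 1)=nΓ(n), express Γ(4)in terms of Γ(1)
Γ(4)=3Γ(3)=3·2Γ(2)=...=3!·Γ(1)=6·Γ(1)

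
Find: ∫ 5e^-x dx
Since d/dx[e^-x] = - e^-x, we get -5e^-x + C

Answer: -5e^-x + C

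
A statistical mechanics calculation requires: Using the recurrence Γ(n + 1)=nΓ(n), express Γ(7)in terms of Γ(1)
Γ(7)=6Γ(6)=6·5Γ(5)=...=6!·Γ(1)=720·Γ(1)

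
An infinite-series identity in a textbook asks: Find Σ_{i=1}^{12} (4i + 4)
= 4·Σ i + 4·12 = 4·78 + 48 = 360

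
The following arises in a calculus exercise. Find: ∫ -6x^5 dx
Using power rule: ∫ -6x^5 dx = -6/6 x^6+C = -x^6+C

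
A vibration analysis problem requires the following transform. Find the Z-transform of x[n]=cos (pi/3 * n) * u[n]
Z{cos(w0*n)*u[n]}=z(z - cos(w0))/(z^2 - 2z*cos(w0) + 1)
With w0=pi/3: X(z)=z(z - cos(pi/3))/(z^2 - 2z*cos(pi/3) + 1)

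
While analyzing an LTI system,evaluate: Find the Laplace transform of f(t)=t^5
L{t^n} = n!/s^(n+1)
L{t^5} = 5!/s^6 = 120/s^6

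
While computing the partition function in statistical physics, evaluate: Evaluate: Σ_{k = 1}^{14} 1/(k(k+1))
Partial fractions: 1/(k(k+1)) = 1/k - 1/(k+1)
Telescoping sum: 1(1-1/15) = 1·14/15

Answer: 14/15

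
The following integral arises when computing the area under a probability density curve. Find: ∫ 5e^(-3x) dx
Since d/dx[e^(-3x)] = -3e^(-3x), we get -5/3 e^(-3x)+C

Answer: (-5/3)e^(-3x)+C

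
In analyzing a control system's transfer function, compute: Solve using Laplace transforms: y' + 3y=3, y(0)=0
Take L of both sides: sY(s)-0+3Y(s) = 3/s
Y(s)(s+3) = 3/s+0
Y(s) = 3/(s(s+3))+0/(s+3)
Partial fractions: 3/(s(s+3)) = 1/s - 1/(s+3)
So Y(s) = 1/s - 1/(s+3)
Inverse transform (L^(-1){1/s} = 1, L^(-1){1/(s+3)} = e^(-3t)):

Answer: y(t) = 1 - e^(-3t)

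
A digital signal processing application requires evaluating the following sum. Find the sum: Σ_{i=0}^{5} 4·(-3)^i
Geometric series: S = a(1 - r^n)/(1 - r)
a = 4, r = -3, n = 6
S = 4(1 - 729)/4 = -728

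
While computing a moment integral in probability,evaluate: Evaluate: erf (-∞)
erf(-∞)=-1 (the error function is odd, so erf(-∞)=-erf(∞)=-1)

Answer: -1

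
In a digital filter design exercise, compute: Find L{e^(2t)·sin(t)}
First shifting: L{e^(at)f(t)}=F(s-a)
L{sin(t)}=1/(s² + 1)
Shift: 1/((s-2)² + 1)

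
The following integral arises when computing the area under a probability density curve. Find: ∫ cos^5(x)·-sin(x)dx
Let u = cos(x), du = -sin(x) dx
∫ u^5 du = u^6/6 + C

Answer: cos^6(x)/6 + C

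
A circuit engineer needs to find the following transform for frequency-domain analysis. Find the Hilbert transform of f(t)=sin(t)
The Hilbert transform shifts each frequency component by -pi/2.
H{sin(wt)} = -cos(wt)
With w = 1: H{sin(t)} = -cos(t)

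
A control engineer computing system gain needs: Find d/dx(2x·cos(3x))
Product rule: (fg)'=f'g+fg'
f=2x, f'=2
g=cos(3x), g'=-3·sin(3x)

Answer: 2·cos(3x)-6x·sin(3x)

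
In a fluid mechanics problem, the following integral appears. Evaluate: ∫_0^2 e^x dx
Antiderivative: e^x
Evaluate: (e^2 - 1)

Answer: e^2 - 1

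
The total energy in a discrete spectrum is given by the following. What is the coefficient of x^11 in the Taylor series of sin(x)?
sin(x)=Σ (-1)^k x^(2k+1)/(2k+1)!
For x^11: (-1)^5/11!=-1/39916800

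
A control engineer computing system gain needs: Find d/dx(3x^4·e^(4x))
Product rule: (fg)'=f'g + fg'
f=3x^4, f'=12x^3
g=e^(4x), g'=4·e^(4x)

Answer: 12x^3·e^(4x) + 12x^4·e^(4x)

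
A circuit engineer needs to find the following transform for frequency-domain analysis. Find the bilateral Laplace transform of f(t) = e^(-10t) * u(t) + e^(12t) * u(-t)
For e^(-10t) * u(t): L=1/(s + 10), Re(s) > -10
For e^(12t) * u(-t): L=-1/(s-12), Re(s) < 12
Combined: F(s)=1/(s + 10) - 1/(s-12), -10 < Re(s) < 12

Answer: 1/(s + 10) - 1/(s-12), ROC: -10 < Re(s) < 12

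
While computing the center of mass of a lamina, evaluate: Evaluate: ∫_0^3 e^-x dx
Antiderivative: -e^-x
Evaluate: -(e^-3 - 1)

Answer: (e^-3 - 1)/(-1)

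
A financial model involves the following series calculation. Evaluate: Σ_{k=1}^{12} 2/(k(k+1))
Partial fractions: 2/(k(k + 1))=2/k - 2/(k + 1)
Telescoping sum: 2(1 - 1/13)=2·12/13

Answer: 24/13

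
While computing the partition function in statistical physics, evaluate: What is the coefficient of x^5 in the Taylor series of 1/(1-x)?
1/(1-x)=Σ x^n for |x|<1
All coefficients are 1

Answer: 1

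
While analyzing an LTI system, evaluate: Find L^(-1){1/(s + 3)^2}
L^(-1){1/(s-a)^n} = t^(n-1)·e^(at)/(n-1)!
Here a = -3, n = 2: t^1·e^(-3t)/1

Answer: t·e^(-3t)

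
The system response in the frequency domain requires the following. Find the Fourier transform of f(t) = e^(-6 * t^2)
The Fourier transform of a Gaussian e^(-a*t^2) is sqrt(pi/a)*e^(-omega^2/(4a)).
With a = 6: F(omega) = sqrt(pi/6)*e^(-omega^2/24)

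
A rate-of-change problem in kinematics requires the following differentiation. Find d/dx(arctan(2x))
d/dx[arctan(u)] = u'/(1+u²), u = 2x, u' = 2

Answer: 2/(1+4x²)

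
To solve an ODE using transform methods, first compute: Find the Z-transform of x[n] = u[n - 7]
Using the time-shift property: Z{u[n-7]}=z^(-7) * z/(z-1)
=z^(-6)/(z-1)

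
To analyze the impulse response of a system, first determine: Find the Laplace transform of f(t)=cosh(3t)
L{cosh(at)}=s/(s²-a²)
L{cosh(3t)}=s/(s²-9)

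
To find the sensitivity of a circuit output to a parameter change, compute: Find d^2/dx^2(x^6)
Apply power rule 2 times:
d^1: 6x^5
d^2: 30x^4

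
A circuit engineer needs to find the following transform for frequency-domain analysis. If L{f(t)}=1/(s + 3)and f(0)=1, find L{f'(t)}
L{f'(t)}=s·F(s) - f(0)=s/(s + 3) - 1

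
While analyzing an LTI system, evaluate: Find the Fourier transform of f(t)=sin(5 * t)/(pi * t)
sin(W*t)/(pi*t)=(W/pi)*sinc(W*t/pi) is the impulse response of the ideal low-pass filter with cutoff W (here W=5).
Its Fourier transform is a rectangular function:
F(omega)=1 for |omega| < 5, 0 otherwise

Answer: rect(omega/10) [i.e., 1 for |omega| < 5, 0 otherwise]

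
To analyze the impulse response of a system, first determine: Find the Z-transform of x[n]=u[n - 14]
Using the time-shift property: Z{u[n-14]}=z^(-14) * z/(z-1)
=z^(-13)/(z-1)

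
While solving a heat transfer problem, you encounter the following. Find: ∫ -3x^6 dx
Using power rule: ∫ -3x^6 dx=-3/7 x^7 + C=(-3/7)x^7 + C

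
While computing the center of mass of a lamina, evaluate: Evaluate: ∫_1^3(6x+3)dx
Step 1: Find antiderivative F(x) = 3x^2+3x
Step 2: F(3) - F(1) = 36 - (6) = 30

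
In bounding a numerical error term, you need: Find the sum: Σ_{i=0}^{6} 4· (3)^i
Geometric series: S=a(1 - r^n)/(1 - r)
a=4, r=3, n=7
S=4(1 - 2187)/-2=4372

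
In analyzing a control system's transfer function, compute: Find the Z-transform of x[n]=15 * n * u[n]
Z{n * u[n]}=z/(z-1)^2
By linearity: Z{15 * n * u[n]}=15z/(z-1)^2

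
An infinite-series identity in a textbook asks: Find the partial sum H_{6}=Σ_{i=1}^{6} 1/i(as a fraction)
H_6 = 1+1/2+1/3+...+1/6
= 49/20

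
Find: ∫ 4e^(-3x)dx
Since d/dx[e^(-3x)] = -3e^(-3x), we get -4/3 e^(-3x)+C

Answer: (-4/3)e^(-3x)+C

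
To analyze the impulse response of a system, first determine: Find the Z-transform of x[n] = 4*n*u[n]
Z{n * u[n]} = z/(z-1)^2
By linearity: Z{4 * n * u[n]} = 4z/(z-1)^2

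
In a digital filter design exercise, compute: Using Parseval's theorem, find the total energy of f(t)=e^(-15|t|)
Parseval's theorem: E = integral |f(t)|^2 dt = (1/2pi) integral |F(omega)|^2 domega
E = integral_{-inf}^{inf} e^(-30|t|) dt = 2*integral_0^inf e^(-30t) dt = 2/(2*15) = 1/15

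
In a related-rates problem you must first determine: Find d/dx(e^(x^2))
Chain rule: d/dx[e^u]=e^u · u' where u=x^2
u'=2x

Answer: 2x·e^(x^2)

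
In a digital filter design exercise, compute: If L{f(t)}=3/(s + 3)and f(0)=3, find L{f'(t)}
L{f'(t)}=s·F(s) - f(0)=3s/(s+3)-3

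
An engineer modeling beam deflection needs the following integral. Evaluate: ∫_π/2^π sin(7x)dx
Antiderivative: -cos(7x)/7
Evaluate at bounds: [-cos(7·π)/7] - [-cos(7·π/2)/7]
=(-(-1)+(0))/7=1/7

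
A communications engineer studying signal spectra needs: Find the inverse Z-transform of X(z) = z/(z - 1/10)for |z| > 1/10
Standard pair: z/(z-a) <-> a^n*u[n] for causal signals
With a=1/10: x[n]=(1/10)^n*u[n]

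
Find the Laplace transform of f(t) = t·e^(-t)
L{t·e^(at)}=1/(s-a)²
L{t·e^(-t)}=1/(s+1)²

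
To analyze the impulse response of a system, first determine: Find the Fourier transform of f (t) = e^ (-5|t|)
Using the standard pair: F{e^(-a|t|)}=2a/(a^2 + omega^2)
With a=5: F(omega)=10/(25 + omega^2)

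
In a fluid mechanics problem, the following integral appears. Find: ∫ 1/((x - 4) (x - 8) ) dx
Partial fractions: 1/((x-4)(x-8)) = A/(x-4) + B/(x-8)
A = -1/4, B = 1/4
∫ [-1/4· 1/(x-4) + 1/4· 1/(x-8)] dx
= (1/4)[ln|x-8| - ln|x-4|] + C

Answer: (1/4)·ln|(x-8)/(x-4)| + C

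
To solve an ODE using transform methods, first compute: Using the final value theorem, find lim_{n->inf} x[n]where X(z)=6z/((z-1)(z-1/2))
Final value theorem: lim x[n] = lim_{z->1} (z-1) * X(z)
(z-1) * X(z) = 6z/(z-1/2)
As z->1: 6/(1 - 1/2) = 6/(1/2) = 12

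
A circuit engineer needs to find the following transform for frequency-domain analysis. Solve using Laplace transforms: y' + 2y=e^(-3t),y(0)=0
Take L: sY - 0 + 2Y=1/(s + 3)
Y(s + 2)=1/(s + 3) + 0
Y=1/((s + 3)(s + 2)) + 0/(s + 2)
Partial fractions: 1/((s + 3)(s + 2))=-1/(s + 3) + 1/(s + 2)
So Y=-1/(s + 3) + 1/(s + 2)
Inverse Laplace transform (L^(-1){1/(s + 3)}=e^(-3t), L^(-1){1/(s + 2)}=e^(-2t)):

Answer: y(t)=-1·e^(-3t) + e^(-2t)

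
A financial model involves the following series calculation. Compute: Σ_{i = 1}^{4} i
Using formula: Σ i^1=n(n+1)/2=4·5/2=10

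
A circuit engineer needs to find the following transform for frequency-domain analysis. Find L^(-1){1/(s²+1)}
L^(-1){w/(s²+w²)} = sin(wt)
Here w = 1

Answer: sin(t)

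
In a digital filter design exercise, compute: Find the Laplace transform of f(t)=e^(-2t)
L{e^(at)}=1/(s-a)
L{e^(-2t)}=1/(s + 2)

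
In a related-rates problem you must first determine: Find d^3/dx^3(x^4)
Apply power rule 3 times:
d^1: 4x^3
d^2: 12x^2
d^3: 24x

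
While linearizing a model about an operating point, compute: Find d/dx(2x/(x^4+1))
Quotient rule: (f/g)'=(f'g - fg')/g²
f=2x, f'=2
g=x^4+1, g'=4x^3

Answer: (2·(x^4+1)-8x^4)/(x^4+1)²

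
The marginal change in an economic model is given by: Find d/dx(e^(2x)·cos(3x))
Product rule: (fg)'=f'g + fg'
f=e^(2x), f'=2·e^(2x)
g=cos(3x), g'=-3·sin(3x)

Answer: 2·e^(2x)·cos(3x) - 3·e^(2x)·sin(3x)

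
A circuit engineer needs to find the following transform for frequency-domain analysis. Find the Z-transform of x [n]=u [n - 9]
Using the time-shift property: Z{u[n-9]} = z^(-9)*z/(z-1)
= z^(-8)/(z-1)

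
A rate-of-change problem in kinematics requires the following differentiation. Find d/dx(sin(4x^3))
Chain rule: d/dx[sin(u)]=cos(u)·u' where u=4x^3
u'=12x^2

Answer: 12x^2·cos(4x^3)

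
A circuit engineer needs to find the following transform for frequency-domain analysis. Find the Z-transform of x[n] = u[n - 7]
Using the time-shift property: Z{u[n-7]} = z^(-7) * z/(z-1)
= z^(-6)/(z-1)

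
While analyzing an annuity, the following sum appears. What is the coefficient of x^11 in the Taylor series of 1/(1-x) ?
1/(1-x) = Σ x^n for |x|<1
All coefficients are 1

Answer: 1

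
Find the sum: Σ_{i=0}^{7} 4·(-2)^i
Geometric series: S = a(1 - r^n)/(1 - r)
a = 4, r = -2, n = 8
S = 4(1 - 256)/3 = -340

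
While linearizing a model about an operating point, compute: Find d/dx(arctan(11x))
d/dx[arctan(u)] = u'/(1 + u²), u = 11x, u' = 11

Answer: 11/(1 + 121x²)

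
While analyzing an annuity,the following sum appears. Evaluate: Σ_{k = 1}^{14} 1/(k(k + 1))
Partial fractions: 1/(k(k + 1)) = 1/k - 1/(k + 1)
Telescoping sum: 1(1 - 1/15) = 1·14/15

Answer: 14/15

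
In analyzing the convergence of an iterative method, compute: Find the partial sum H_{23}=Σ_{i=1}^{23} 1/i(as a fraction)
H_23 = 1 + 1/2 + 1/3 + ... + 1/23
= 444316699/118982864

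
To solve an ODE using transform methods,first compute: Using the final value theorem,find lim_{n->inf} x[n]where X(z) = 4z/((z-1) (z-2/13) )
Final value theorem: lim x[n] = lim_{z->1} (z-1)*X(z)
(z-1)*X(z) = 4z/(z-2/13)
As z->1: 4/(1-2/13) = 4/(11/13) = 52/11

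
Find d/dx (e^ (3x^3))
Chain rule: d/dx[e^u]=e^u · u' where u=3x^3
u'=9x^2

Answer: 9x^2·e^(3x^3)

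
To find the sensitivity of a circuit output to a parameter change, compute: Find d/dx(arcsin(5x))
d/dx[arcsin(u)] = u'/√(1-u²), u = 5x, u' = 5

Answer: 5/√(1-25x²)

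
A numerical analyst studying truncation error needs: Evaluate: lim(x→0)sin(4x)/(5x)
L'Hôpital (0/0): lim 4cos(4x)/5=4/5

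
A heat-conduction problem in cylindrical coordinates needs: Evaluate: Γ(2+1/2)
Γ(n + 1/2) = (2n)!√π/(4^n·n!)
= 24√π/(16·2) = (3/4)·√π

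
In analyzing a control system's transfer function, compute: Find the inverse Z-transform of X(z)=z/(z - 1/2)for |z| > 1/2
Standard pair: z/(z-a) <-> a^n*u[n] for causal signals
With a=1/2: x[n]=(1/2)^n*u[n]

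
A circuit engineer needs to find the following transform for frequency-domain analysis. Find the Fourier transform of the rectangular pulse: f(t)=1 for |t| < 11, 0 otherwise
F(omega)=integral from -11 to 11 of e^(-j * omega * t) dt
=2 * sin(11 * omega)/omega=22 * sinc(11 * omega/pi)

Answer: 2 * sin(11 * omega)/omega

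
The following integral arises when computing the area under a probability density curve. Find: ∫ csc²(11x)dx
Since d/dx[-cot(11x)] = 11csc²(11x), integral = -cot(11x)/11 + C

Answer: (-1/11)cot(11x) + C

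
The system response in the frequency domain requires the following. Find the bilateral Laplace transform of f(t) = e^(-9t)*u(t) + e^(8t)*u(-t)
For e^(-9t)*u(t): L = 1/(s+9), Re(s) > -9
For e^(8t)*u(-t): L = -1/(s-8), Re(s) < 8
Combined: F(s) = 1/(s+9)-1/(s-8), -9 < Re(s) < 8

Answer: 1/(s+9)-1/(s-8), ROC: -9 < Re(s) < 8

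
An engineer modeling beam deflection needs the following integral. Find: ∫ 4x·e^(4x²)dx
Let u=4x², du=8x dx
∫ (1/2)e^u du=e^u/2 + C

Answer: e^(4x²)/2 + C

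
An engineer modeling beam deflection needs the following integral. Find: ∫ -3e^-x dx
Since d/dx[e^-x]=- e^-x, we get 3e^-x + C

Answer: 3e^-x + C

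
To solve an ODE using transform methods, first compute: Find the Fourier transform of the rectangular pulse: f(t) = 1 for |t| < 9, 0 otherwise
F(omega) = integral from -9 to 9 of e^(-j*omega*t) dt
= 2*sin(9*omega)/omega = 18*sinc(9*omega/pi)

Answer: 2*sin(9*omega)/omega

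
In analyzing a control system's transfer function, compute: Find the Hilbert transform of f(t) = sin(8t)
The Hilbert transform shifts each frequency component by -pi/2.
H{sin(wt)}=-cos(wt)
With w=8: H{sin(8t)}=-cos(8t)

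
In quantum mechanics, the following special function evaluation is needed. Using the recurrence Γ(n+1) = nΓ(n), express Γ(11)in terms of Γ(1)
Γ(11) = 10Γ(10) = 10·9Γ(9) = ... = 10!·Γ(1) = 3628800·Γ(1)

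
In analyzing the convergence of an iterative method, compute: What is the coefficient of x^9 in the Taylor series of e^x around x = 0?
Taylor series of e^x = Σ x^n/n!
Coefficient of x^9 = 1/9! = 1/362880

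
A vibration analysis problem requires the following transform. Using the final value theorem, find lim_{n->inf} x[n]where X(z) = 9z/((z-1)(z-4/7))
Final value theorem: lim x[n]=lim_{z->1} (z-1) * X(z)
(z-1) * X(z)=9z/(z-4/7)
As z->1: 9/(1-4/7)=9/(3/7)=21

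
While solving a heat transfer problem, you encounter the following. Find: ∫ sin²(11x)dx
Using identity sin²(u) = (1 - cos(2u))/2:
∫ (1 - cos(22x))/2 dx = x/2 - sin(22x)/44+C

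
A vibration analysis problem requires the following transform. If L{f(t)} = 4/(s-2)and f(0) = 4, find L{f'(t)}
L{f'(t)} = s·F(s) - f(0) = 4s/(s-2)-4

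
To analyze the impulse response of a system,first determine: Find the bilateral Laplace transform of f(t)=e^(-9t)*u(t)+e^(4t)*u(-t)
For e^(-9t) * u(t): L=1/(s + 9), Re(s) > -9
For e^(4t) * u(-t): L=-1/(s-4), Re(s) < 4
Combined: F(s)=1/(s + 9) - 1/(s-4), -9 < Re(s) < 4

Answer: 1/(s + 9) - 1/(s-4), ROC: -9 < Re(s) < 4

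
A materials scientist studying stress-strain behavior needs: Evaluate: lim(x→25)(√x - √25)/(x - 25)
Multiply by conjugate (√x+√25)/(√x+√25):
= (x - 25)/((x - 25)(√x+√25)) = 1/(√x+√25)
As x → 25: 1/(2√25)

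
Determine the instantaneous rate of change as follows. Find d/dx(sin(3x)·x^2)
Product rule: (fg)' = f'g + fg'
f = sin(3x), f' = 3·cos(3x)
g = x^2, g' = 2x

Answer: 3·cos(3x)·x^2 + 2·sin(3x)·x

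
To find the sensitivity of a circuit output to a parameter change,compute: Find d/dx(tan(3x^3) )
Chain rule: d/dx[tan(u)] = sec²(u)·u' where u = 3x^3
u' = 9x^2

Answer: 9x^2·sec²(3x^3)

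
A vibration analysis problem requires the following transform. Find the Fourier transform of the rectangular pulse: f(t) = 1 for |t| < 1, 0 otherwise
F(omega)=integral from -1 to 1 of e^(-j*omega*t) dt
=2*sin(1*omega)/omega=2*sinc(1*omega/pi)

Answer: 2*sin(1*omega)/omega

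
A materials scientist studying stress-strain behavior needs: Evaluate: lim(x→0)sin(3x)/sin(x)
sin(u) ≈ u for small u:
sin(3x)/sin(x) ≈ 3x/(x) = 3/1

Answer: 3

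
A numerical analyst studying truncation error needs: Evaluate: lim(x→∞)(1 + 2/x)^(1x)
Rewrite as [(1 + 2/x)^x]^1.
lim(1 + 2/x)^x = e^2, so limit = (e^2)^1 = e^2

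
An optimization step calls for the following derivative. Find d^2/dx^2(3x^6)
Apply power rule 2 times:
d^1: 18x^5
d^2: 90x^4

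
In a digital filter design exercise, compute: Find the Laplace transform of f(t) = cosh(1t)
L{cosh(at)}=s/(s²-a²)
L{cosh(1t)}=s/(s²-1)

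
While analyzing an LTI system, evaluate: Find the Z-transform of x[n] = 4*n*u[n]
Z{n * u[n]}=z/(z-1)^2
By linearity: Z{4 * n * u[n]}=4z/(z-1)^2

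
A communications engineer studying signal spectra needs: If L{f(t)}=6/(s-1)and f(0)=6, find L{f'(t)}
L{f'(t)}=s·F(s) - f(0)=6s/(s-1) - 6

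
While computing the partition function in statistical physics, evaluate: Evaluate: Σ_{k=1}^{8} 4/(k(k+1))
Partial fractions: 4/(k(k+1)) = 4/k - 4/(k+1)
Telescoping sum: 4(1-1/9) = 4·8/9

Answer: 32/9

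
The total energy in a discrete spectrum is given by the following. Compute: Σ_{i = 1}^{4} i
Using formula: Σ i^1=n(n+1)/2=4·5/2=10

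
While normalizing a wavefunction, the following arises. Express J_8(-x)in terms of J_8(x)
For integer n: J_n(-x) = (-1)^n J_n(x)
With n = 8: J_8(-x) = (-1)^8 J_8(x) = J_8(x)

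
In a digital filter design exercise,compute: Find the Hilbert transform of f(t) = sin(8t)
The Hilbert transform shifts each frequency component by -pi/2.
H{sin(wt)} = -cos(wt)
With w = 8: H{sin(8t)} = -cos(8t)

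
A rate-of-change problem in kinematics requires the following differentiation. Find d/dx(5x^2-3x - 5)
Power rule: d/dx(ax^n) = n·a·x^(n-1)
Term by term: 10·x - 3

Answer: 10x - 3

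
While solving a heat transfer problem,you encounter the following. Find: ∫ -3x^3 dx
Using power rule: ∫ -3x^3 dx=-3/4 x^4 + C=(-3/4)x^4 + C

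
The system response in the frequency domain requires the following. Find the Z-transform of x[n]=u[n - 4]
Using the time-shift property: Z{u[n-4]} = z^(-4)*z/(z-1)
= z^(-3)/(z-1)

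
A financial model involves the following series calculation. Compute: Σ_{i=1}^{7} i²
Using formula: Σ i^2=n(n+1)(2n+1)/6=7·8·15/6=140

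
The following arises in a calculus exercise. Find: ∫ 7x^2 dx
Using power rule: ∫ 7x^2 dx=7/3 x^3 + C=(7/3)x^3 + C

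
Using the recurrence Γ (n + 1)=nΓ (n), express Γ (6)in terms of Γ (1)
Γ(6) = 5Γ(5) = 5·4Γ(4) = ... = 5!·Γ(1) = 120·Γ(1)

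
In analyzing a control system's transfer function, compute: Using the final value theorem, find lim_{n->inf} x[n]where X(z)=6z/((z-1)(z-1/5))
Final value theorem: lim x[n]=lim_{z->1} (z-1)*X(z)
(z-1)*X(z)=6z/(z-1/5)
As z->1: 6/(1-1/5)=6/(4/5)=15/2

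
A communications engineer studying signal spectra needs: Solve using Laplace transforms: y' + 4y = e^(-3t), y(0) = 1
Take L: sY - 1 + 4Y=1/(s + 3)
Y(s + 4)=1/(s + 3) + 1
Y=1/((s + 3)(s + 4)) + 1/(s + 4)
Partial fractions: 1/((s + 3)(s + 4))=1/(s + 3) - 1/(s + 4)
So Y=1/(s + 3)
Inverse Laplace transform (L^(-1){1/(s + 3)}=e^(-3t), L^(-1){1/(s + 4)}=e^(-4t)):

Answer: y(t)=1·e^(-3t)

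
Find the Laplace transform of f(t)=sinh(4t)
L{sinh(at)}=a/(s²-a²)
L{sinh(4t)}=4/(s²-16)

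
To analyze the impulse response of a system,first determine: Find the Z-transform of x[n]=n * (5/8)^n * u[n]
Using the property Z{n * a^n * u[n]} = az/(z-a)^2
With a = 5/8: X(z) = (5/8)z/(z - 5/8)^2, |z| > 5/8

Answer: (5/8)z/(z - 5/8)^2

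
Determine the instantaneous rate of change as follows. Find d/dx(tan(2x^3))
Chain rule: d/dx[tan(u)]=sec²(u)·u' where u=2x^3
u'=6x^2

Answer: 6x^2·sec²(2x^3)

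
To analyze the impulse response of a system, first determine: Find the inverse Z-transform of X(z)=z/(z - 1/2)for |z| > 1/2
Standard pair: z/(z-a) <-> a^n * u[n] for causal signals
With a = 1/2: x[n] = (1/2)^n * u[n]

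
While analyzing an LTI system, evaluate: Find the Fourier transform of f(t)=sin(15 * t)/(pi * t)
sin(W*t)/(pi*t)=(W/pi)*sinc(W*t/pi) is the impulse response of the ideal low-pass filter with cutoff W (here W=15).
Its Fourier transform is a rectangular function:
F(omega)=1 for |omega| < 15, 0 otherwise

Answer: rect(omega/30) [i.e., 1 for |omega| < 15, 0 otherwise]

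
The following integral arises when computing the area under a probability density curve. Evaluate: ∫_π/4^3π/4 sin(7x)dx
Antiderivative: -cos(7x)/7
Evaluate at bounds: [-cos(7·3π/4)/7] - [-cos(7·π/4)/7]
= (-(-√2/2) + (√2/2))/7 = √2/7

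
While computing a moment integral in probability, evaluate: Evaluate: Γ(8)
Γ(n)=(n-1)! for positive integers
Γ(8)=7!=5040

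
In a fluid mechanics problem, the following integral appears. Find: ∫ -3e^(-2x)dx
Since d/dx[e^(-2x)] = -2e^(-2x), we get 3/2 e^(-2x) + C

Answer: (3/2)e^(-2x) + C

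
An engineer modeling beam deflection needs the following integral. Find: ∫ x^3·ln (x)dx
By parts: u = ln(x), dv = x^3 dx
du = 1/x dx, v = x^4/4
= x^4·ln(x)/4 - ∫ x^3/4 dx
= x^4·ln(x)/4 - x^4/16 + C

Answer: x^4(ln(x)/4 - 1/16) + C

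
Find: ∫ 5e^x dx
Since d/dx[e^x] = +e^x, we get 5e^x+C

Answer: 5e^x+C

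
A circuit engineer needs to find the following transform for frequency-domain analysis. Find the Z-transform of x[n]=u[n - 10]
Using the time-shift property: Z{u[n-10]} = z^(-10)*z/(z-1)
= z^(-9)/(z-1)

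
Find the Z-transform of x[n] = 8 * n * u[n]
Z{n*u[n]}=z/(z-1)^2
By linearity: Z{8*n*u[n]}=8z/(z-1)^2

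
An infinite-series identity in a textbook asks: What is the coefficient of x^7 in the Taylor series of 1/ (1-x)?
1/(1-x) = Σ x^n for |x|<1
All coefficients are 1

Answer: 1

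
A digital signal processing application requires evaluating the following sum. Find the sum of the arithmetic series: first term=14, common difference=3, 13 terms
Last term: a_n=14+(13-1)·3=50
Sum=n(a_1+a_n)/2=13(14+50)/2=416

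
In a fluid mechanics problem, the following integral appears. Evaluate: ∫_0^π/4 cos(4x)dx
Antiderivative: sin(4x)/4
Evaluate at bounds: [sin(4·π/4)/4] - [sin(4·0)/4]
= ((0) - (0))/4 = 0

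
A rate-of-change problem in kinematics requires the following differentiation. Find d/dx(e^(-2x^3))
Chain rule: d/dx[e^u]=e^u · u' where u=-2x^3
u'=-6x^2

Answer: -6x^2·e^(-2x^3)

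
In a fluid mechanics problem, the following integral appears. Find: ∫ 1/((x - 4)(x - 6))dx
Partial fractions: 1/((x-4)(x-6))=A/(x-4) + B/(x-6)
A=-1/2, B=1/2
∫ [-1/2· 1/(x-4) + 1/2· 1/(x-6)] dx
=(1/2)[ln|x-6| - ln|x-4|] + C

Answer: (1/2)·ln|(x-6)/(x-4)| + C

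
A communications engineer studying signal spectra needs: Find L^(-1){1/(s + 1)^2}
L^(-1){1/(s-a)^n}=t^(n-1)·e^(at)/(n-1)!
Here a=-1, n=2: t^1·e^(-t)/1

Answer: t·e^(-t)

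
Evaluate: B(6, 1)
B(x,y)=Γ(x)Γ(y)/Γ(x + y)=(x-1)!(y-1)!/(x + y-1)!
B(6,1)=5!·0!/6!=1/6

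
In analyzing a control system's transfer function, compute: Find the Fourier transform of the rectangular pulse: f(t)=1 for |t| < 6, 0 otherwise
F(omega) = integral from -6 to 6 of e^(-j*omega*t) dt
= 2*sin(6*omega)/omega = 12*sinc(6*omega/pi)

Answer: 2*sin(6*omega)/omega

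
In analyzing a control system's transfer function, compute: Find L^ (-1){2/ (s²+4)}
L^(-1){w/(s² + w²)} = sin(wt)
Here w = 2

Answer: sin(2t)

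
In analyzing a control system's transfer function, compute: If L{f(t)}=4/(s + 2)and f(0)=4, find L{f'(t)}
L{f'(t)} = s·F(s) - f(0) = 4s/(s + 2) - 4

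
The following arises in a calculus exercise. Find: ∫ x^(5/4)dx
Power rule: ∫ x^(5/4) dx = x^(9/4)/(9/4) + C

Answer: (4/9)·x^(9/4) + C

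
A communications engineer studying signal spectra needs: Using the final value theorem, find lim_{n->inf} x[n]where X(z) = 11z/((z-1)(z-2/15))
Final value theorem: lim x[n] = lim_{z->1} (z-1) * X(z)
(z-1) * X(z) = 11z/(z-2/15)
As z->1: 11/(1 - 2/15) = 11/(13/15) = 165/13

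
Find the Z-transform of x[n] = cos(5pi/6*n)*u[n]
Z{cos(w0*n)*u[n]} = z(z - cos(w0))/(z^2-2z*cos(w0)+1)
With w0 = 5pi/6: X(z) = z(z - cos(5pi/6))/(z^2-2z*cos(5pi/6)+1)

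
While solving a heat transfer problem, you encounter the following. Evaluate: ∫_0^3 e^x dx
Antiderivative: e^x
Evaluate: (e^3 - 1)

Answer: e^3 - 1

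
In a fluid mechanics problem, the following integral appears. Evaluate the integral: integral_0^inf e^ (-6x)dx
integral_0^inf e^(-6x) dx = [-1/6 * e^(-6x)]_0^inf
= 0 - (-1/6) = 1/6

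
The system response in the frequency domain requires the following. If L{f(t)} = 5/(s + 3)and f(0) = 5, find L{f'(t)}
L{f'(t)}=s·F(s) - f(0)=5s/(s+3)-5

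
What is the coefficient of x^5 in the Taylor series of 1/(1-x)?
1/(1-x) = Σ x^n for |x|<1
All coefficients are 1

Answer: 1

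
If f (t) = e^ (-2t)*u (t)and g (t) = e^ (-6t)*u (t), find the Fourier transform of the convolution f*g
By the convolution theorem: F{f * g}=F(omega) * G(omega)
F(omega)=1/(2+j * omega), G(omega)=1/(6+j * omega)
F{f * g}=1/((2+j * omega)(6+j * omega))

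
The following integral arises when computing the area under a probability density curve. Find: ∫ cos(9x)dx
Using substitution u=9x: ∫ cos(u) du/9=sin(u)/9 + C

Answer: (1/9)sin(9x) + C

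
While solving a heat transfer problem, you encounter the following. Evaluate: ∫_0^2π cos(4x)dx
Antiderivative: sin(4x)/4
Evaluate at bounds: [sin(4·2π)/4] - [sin(4·0)/4]
= ((0) - (0))/4 = 0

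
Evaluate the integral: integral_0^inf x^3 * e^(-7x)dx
This is a Gamma integral. Substitute u=7x (du=7 dx):
integral_0^inf x^3*e^(-7x) dx=(1/7^4) integral_0^inf u^3*e^(-u) du
=Gamma(4)/7^4=3!/7^4=6/2401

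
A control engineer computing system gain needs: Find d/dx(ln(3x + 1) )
Chain rule: d/dx[ln(u)]=u'/u where u=3x+1
u'=3

Answer: (3)/(3x+1)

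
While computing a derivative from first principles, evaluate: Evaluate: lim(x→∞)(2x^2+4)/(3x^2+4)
Divide numerator and denominator by x^2:
lim (2 + 4/x^2)/(3 + 4/x^2)=2/3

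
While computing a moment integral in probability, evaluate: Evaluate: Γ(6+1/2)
Γ(n + 1/2)=(2n)!√π/(4^n·n!)
=479001600√π/(4096·720)=(10395/64)·√π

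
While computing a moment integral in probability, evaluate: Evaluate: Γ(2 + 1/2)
Γ(n+1/2)=(2n)!√π/(4^n·n!)
=24√π/(16·2)=(3/4)·√π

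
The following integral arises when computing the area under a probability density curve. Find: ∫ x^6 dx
Using power rule: ∫ x^6 dx=1/7 x^7+C=(1/7)x^7+C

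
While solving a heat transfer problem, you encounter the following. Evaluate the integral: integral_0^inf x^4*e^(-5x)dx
This is a Gamma integral. Substitute u=5x (du=5 dx):
integral_0^inf x^4*e^(-5x) dx=(1/5^5) integral_0^inf u^4*e^(-u) du
=Gamma(5)/5^5=4!/5^5=24/3125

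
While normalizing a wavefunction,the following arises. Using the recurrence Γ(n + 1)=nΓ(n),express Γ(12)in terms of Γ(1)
Γ(12)=11Γ(11)=11·10Γ(10)=...=11!·Γ(1)=39916800·Γ(1)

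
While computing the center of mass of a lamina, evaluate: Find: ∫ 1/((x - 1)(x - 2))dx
Partial fractions: 1/((x-1)(x-2))=A/(x-1) + B/(x-2)
A=-1, B=1
∫ [-1· 1/(x-1) + 1· 1/(x-2)] dx
=(1)[ln|x-2| - ln|x-1|] + C

Answer: ln|(x-2)/(x-1)| + C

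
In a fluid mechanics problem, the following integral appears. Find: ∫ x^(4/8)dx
Power rule: ∫ x^(1/2) dx = x^(3/2)/(3/2) + C

Answer: (2/3)·x^(3/2) + C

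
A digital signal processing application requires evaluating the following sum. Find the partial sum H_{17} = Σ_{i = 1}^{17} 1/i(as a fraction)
H_17 = 1+1/2+1/3+...+1/17
= 42142223/12252240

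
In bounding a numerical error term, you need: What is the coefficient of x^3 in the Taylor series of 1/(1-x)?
1/(1-x) = Σ x^n for |x|<1
All coefficients are 1

Answer: 1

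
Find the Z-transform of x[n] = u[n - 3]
Using the time-shift property: Z{u[n-3]} = z^(-3) * z/(z-1)
= z^(-2)/(z-1)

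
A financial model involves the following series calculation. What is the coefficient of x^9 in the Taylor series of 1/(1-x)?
1/(1-x)=Σ x^n for |x|<1
All coefficients are 1

Answer: 1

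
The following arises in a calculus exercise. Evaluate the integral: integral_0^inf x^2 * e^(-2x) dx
This is a Gamma integral. Substitute u = 2x (du = 2 dx):
integral_0^inf x^2*e^(-2x) dx = (1/2^3) integral_0^inf u^2*e^(-u) du
= Gamma(3)/2^3 = 2!/2^3 = 2/8

Answer: 1/4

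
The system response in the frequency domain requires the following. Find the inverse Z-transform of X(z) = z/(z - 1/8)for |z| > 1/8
Standard pair: z/(z-a) <-> a^n*u[n] for causal signals
With a=1/8: x[n]=(1/8)^n*u[n]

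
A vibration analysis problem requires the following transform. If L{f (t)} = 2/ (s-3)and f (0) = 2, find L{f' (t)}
L{f'(t)} = s·F(s) - f(0) = 2s/(s-3) - 2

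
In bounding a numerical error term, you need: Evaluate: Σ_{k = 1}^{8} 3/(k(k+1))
Partial fractions: 3/(k(k + 1))=3/k - 3/(k + 1)
Telescoping sum: 3(1 - 1/9)=3·8/9

Answer: 8/3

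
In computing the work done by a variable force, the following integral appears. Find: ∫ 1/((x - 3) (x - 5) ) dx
Partial fractions: 1/((x-3)(x-5))=A/(x-3)+B/(x-5)
A=-1/2, B=1/2
∫ [-1/2· 1/(x-3)+1/2· 1/(x-5)] dx
=(1/2)[ln|x-5| - ln|x-3|]+C

Answer: (1/2)·ln|(x-5)/(x-3)|+C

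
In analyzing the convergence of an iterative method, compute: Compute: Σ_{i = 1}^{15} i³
Using formula: Σ i^3 = [n(n+1)/2]² = [15·16/2]² = 14400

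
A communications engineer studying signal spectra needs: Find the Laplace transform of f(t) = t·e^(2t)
L{t·e^(at)} = 1/(s-a)²
L{t·e^(2t)} = 1/(s-2)²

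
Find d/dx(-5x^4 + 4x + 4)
Power rule: d/dx(ax^n) = n·a·x^(n-1)
Term by term: -20·x^3 + 4

Answer: -20x^3 + 4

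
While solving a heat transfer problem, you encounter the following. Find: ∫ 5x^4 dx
Using power rule: ∫ 5x^4 dx=5/5 x^5 + C=x^5 + C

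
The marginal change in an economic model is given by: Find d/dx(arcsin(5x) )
d/dx[arcsin(u)]=u'/√(1-u²), u=5x, u'=5

Answer: 5/√(1-25x²)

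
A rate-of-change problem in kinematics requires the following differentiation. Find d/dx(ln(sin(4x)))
Chain rule: d/dx[ln(u)] = u'/u where u = sin(4x)
u' = 4cos(4x)

Answer: (4cos(4x))/(sin(4x))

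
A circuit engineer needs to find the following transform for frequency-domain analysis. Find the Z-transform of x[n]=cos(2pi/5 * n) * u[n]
Z{cos(w0 * n) * u[n]} = z(z - cos(w0))/(z^2-2z * cos(w0)+1)
With w0 = 2pi/5: X(z) = z(z - cos(2pi/5))/(z^2-2z * cos(2pi/5)+1)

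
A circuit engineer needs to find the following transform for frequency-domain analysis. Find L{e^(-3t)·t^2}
First shifting: L{e^(at)f(t)} = F(s-a)
L{t^2} = 2/s^3
Shift s → s + 3: 2/(s + 3)^3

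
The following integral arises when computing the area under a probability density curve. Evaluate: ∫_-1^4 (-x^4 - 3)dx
Step 1: Find antiderivative F(x) = (-1/5)x^5-3x
Step 2: F(4) - F(-1) = -1084/5 - (16/5) = -220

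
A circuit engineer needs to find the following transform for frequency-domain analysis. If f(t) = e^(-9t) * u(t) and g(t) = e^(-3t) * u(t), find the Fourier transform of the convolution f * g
By the convolution theorem: F{f * g}=F(omega) * G(omega)
F(omega)=1/(9 + j * omega), G(omega)=1/(3 + j * omega)
F{f * g}=1/((9 + j * omega)(3 + j * omega))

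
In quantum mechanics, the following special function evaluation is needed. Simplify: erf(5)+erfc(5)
By definition erfc(x) = 1 - erf(x)
erf(5) + erfc(5) = erf(5) + 1 - erf(5) = 1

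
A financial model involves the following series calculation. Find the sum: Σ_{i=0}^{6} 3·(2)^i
Geometric series: S=a(1 - r^n)/(1 - r)
a=3, r=2, n=7
S=3(1 - 128)/-1=381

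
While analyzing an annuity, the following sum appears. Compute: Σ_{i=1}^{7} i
Using formula: Σ i^1=n(n+1)/2=7·8/2=28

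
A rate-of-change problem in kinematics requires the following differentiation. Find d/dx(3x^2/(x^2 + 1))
Quotient rule: (f/g)'=(f'g - fg')/g²
f=3x^2, f'=6x
g=x^2+1, g'=2x

Answer: (6x·(x^2+1)-6x^3)/(x^2+1)²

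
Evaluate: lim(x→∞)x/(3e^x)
Apply L'Hôpital 1 times (∞/∞ each time):
Eventually get 1!/(3e^x) → 0

Answer: 0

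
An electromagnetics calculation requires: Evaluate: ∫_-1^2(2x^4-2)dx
Step 1: Find antiderivative F(x)=(2/5)x^5 - 2x
Step 2: F(2) - F(-1)=44/5 - (8/5)=36/5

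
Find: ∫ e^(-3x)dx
Since d/dx[e^(-3x)] = -3e^(-3x), we get -1/3 e^(-3x)+C

Answer: (-1/3)e^(-3x)+C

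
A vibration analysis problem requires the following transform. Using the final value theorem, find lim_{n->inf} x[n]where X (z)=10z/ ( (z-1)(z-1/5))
Final value theorem: lim x[n]=lim_{z->1} (z-1) * X(z)
(z-1) * X(z)=10z/(z-1/5)
As z->1: 10/(1 - 1/5)=10/(4/5)=25/2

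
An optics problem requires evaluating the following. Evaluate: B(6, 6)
B(x,y)=Γ(x)Γ(y)/Γ(x + y)=(x-1)!(y-1)!/(x + y-1)!
B(6,6)=5!·5!/11!=1/2772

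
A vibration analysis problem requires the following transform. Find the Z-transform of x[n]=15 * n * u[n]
Z{n * u[n]} = z/(z-1)^2
By linearity: Z{15 * n * u[n]} = 15z/(z-1)^2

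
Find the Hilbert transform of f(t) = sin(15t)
The Hilbert transform shifts each frequency component by -pi/2.
H{sin(wt)}=-cos(wt)
With w=15: H{sin(15t)}=-cos(15t)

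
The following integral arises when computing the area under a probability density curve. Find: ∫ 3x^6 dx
Using power rule: ∫ 3x^6 dx=3/7 x^7 + C=(3/7)x^7 + C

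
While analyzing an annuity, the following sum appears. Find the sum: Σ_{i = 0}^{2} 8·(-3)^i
Geometric series: S = a(1 - r^n)/(1 - r)
a = 8, r = -3, n = 3
S = 8(1 + 27)/4 = 56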